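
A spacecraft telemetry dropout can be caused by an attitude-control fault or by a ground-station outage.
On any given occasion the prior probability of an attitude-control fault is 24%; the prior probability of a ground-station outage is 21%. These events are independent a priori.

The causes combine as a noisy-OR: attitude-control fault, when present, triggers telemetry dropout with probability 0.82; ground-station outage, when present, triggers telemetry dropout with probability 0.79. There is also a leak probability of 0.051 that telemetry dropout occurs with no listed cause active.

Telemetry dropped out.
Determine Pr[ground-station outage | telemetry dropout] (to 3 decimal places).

Pr[ground-station outage | telemetry dropout] ≈ 0.484

Under noisy-OR, P(telemetry dropout | causes) = 1 − (1−0.051)·∏(1−qᵢ) over the active causes.
P(telemetry dropout) = 0.051*0.76*0.79 + 0.80071*0.76*0.21 + 0.82918*0.24*0.79 + 0.964128*0.24*0.21 = 0.030620 + 0.127793 + 0.157213 + 0.048592 = 0.364218
The ground-station outage-present share is 0.127793 + 0.048592 = 0.176385.
P(ground-station outage | telemetry dropout) = 0.176385 / 0.364218 ≈ 0.484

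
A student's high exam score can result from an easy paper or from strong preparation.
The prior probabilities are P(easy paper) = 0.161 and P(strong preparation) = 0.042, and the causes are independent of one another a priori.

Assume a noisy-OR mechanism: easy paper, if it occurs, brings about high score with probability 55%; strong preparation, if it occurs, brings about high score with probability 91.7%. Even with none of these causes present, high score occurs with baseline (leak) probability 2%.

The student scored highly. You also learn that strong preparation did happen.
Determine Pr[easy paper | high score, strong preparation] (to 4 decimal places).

Under noisy-OR, P(high score | causes) = 1 − (1−0.02)·∏(1−qᵢ) over the active causes.
Sum P(high score|·) weighted by the priors over both values of easy paper:
  P(high score | strong preparation) = 0.91866·0.839 + 0.963397·0.161
        = 0.770756 + 0.155107 = 0.925863
Configurations with easy paper contribute 0.155107, so
  P(easy paper | high score, strong preparation) = 0.155107 / 0.925863 ≈ 0.1675

Pr[easy paper | high score, strong preparation] ≈ 0.1675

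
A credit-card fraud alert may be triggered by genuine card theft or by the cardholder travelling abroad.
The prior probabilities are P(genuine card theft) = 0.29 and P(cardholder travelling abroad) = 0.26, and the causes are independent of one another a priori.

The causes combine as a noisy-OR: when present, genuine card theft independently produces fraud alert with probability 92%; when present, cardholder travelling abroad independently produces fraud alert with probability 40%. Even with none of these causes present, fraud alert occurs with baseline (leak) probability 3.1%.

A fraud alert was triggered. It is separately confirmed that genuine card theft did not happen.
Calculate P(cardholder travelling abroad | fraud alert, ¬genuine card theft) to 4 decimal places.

P(cardholder travelling abroad | fraud alert, ¬genuine card theft) ≈ 0.8259

Under noisy-OR, P(fraud alert | causes) = 1 − (1−0.031)·∏(1−qᵢ) over the active causes.
For the numerator, keep only cardholder travelling abroad=true terms: 0.4186×0.26 = 0.108836
Denominator P(fraud alert | ¬genuine card theft): 0.031×0.74 + 0.4186×0.26 = 0.131776
Posterior = 0.108836 / 0.131776 ≈ 0.8259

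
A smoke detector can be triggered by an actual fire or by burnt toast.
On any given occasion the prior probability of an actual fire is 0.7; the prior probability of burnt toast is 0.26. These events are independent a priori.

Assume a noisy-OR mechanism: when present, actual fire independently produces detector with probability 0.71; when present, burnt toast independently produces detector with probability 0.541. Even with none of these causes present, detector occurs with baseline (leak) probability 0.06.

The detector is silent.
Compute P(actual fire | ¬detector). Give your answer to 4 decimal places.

P(actual fire | ¬detector) ≈ 0.4036

Under noisy-OR, P(detector | causes) = 1 − (1−0.06)·∏(1−qᵢ) over the active causes.
P(¬detector) = 0.94×0.3×0.74 + 0.43146×0.3×0.26 + 0.2726×0.7×0.74 + 0.125123×0.7×0.26 = 0.208680 + 0.033654 + 0.141207 + 0.022772 = 0.406313
The actual fire-present share is 0.141207 + 0.022772 = 0.163979.
So P(actual fire | ¬detector) = 0.163979/0.406313 ≈ 0.4036.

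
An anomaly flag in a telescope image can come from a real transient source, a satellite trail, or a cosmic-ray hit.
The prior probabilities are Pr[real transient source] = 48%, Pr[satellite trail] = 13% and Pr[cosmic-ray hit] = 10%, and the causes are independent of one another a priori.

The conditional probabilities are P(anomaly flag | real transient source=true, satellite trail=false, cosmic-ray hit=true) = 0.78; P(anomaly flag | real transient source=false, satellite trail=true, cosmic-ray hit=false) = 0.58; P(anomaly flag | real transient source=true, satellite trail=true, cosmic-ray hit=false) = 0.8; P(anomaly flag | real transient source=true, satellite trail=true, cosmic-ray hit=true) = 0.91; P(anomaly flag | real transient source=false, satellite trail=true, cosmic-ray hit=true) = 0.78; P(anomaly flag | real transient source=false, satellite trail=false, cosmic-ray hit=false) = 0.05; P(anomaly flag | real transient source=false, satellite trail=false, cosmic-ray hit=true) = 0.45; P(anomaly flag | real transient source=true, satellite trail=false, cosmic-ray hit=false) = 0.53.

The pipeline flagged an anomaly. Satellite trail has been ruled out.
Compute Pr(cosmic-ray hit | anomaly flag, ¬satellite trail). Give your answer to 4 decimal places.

Weight on cosmic-ray hit=true, given the evidence: 0.023400 + 0.037440 = 0.060840
Denominator P(anomaly flag | ¬satellite trail): 0.05*0.52*0.9 + 0.45*0.52*0.1 + 0.53*0.48*0.9 + 0.78*0.48*0.1 = 0.313200
P(cosmic-ray hit | anomaly flag, ¬satellite trail) = 0.060840/0.313200 ≈ 0.1943

Pr(cosmic-ray hit | anomaly flag, ¬satellite trail) ≈ 0.1943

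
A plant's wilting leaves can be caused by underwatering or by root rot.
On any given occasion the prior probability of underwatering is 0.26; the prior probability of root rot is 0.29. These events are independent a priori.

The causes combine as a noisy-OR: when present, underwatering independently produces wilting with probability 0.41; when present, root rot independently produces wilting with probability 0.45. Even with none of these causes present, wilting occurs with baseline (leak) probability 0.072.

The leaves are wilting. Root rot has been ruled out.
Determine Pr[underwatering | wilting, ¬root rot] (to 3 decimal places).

Under noisy-OR, P(wilting | causes) = 1 − (1−0.072)·∏(1−qᵢ) over the active causes.
P(wilting | ¬root rot) = 0.072×0.74 + 0.45248×0.26 = 0.053280 + 0.117645 = 0.170925
Restricting to configurations with underwatering present: 0.45248×0.26 = 0.117645.
P(underwatering | wilting, ¬root rot) = 0.117645 / 0.170925 ≈ 0.688

Pr[underwatering | wilting, ¬root rot] ≈ 0.688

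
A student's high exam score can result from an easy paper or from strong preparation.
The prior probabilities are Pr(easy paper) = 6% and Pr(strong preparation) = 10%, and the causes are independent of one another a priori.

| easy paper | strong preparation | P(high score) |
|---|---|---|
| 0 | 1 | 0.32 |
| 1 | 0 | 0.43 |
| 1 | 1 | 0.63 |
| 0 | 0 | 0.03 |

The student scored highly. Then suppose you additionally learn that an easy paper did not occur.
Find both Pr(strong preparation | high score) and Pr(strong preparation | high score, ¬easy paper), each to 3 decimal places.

P(high score) = 0.03*0.94*0.9 + 0.32*0.94*0.1 + 0.43*0.06*0.9 + 0.63*0.06*0.1 = 0.025380 + 0.030080 + 0.023220 + 0.003780 = 0.082460
The strong preparation-present share is 0.030080 + 0.003780 = 0.033860.
So P(strong preparation | high score) = 0.033860/0.082460 ≈ 0.411.

With the extra evidence:
Enumerate both values of strong preparation and weight by the priors:
  P(high score | ¬easy paper) = 0.03×0.9 + 0.32×0.1
        = 0.027000 + 0.032000 = 0.059000
Keeping only the strong preparation-present terms gives 0.032000, so
  P(strong preparation | high score, ¬easy paper) = 0.032000 / 0.059000 ≈ 0.542
With easy paper excluded, strong preparation must carry more of the explanatory weight for the high score.

Pr(strong preparation | high score) ≈ 0.411; Pr(strong preparation | high score, ¬easy paper) ≈ 0.542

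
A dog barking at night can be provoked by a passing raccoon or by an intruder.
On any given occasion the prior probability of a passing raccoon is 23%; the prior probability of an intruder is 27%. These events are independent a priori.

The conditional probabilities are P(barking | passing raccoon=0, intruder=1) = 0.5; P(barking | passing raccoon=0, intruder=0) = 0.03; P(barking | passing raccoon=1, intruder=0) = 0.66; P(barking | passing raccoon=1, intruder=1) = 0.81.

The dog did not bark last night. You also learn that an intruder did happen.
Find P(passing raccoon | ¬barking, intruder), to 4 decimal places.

P(passing raccoon | ¬barking, intruder) ≈ 0.1019

Enumerate both values of passing raccoon and weight by the priors:
  P(¬barking | intruder) = 0.5×0.77 + 0.19×0.23
        = 0.385000 + 0.043700 = 0.428700
Keeping only the passing raccoon-present terms gives 0.043700, so
  P(passing raccoon | ¬barking, intruder) = 0.043700 / 0.428700 ≈ 0.1019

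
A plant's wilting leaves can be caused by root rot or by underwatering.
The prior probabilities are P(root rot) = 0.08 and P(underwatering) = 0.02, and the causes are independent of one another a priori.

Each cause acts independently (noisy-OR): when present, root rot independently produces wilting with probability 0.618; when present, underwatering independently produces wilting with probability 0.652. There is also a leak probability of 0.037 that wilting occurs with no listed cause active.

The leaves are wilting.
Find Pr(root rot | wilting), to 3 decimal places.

Under noisy-OR, P(wilting | causes) = 1 − (1−0.037)·∏(1−qᵢ) over the active causes.
P(wilting) = 0.037*0.92*0.98 + 0.664876*0.92*0.02 + 0.632134*0.08*0.98 + 0.871983*0.08*0.02 = 0.033359 + 0.012234 + 0.049559 + 0.001395 = 0.096547
Restricting to configurations with root rot present: 0.049559 + 0.001395 = 0.050954.
Hence the posterior is 0.050954/0.096547 ≈ 0.528.

Pr(root rot | wilting) ≈ 0.528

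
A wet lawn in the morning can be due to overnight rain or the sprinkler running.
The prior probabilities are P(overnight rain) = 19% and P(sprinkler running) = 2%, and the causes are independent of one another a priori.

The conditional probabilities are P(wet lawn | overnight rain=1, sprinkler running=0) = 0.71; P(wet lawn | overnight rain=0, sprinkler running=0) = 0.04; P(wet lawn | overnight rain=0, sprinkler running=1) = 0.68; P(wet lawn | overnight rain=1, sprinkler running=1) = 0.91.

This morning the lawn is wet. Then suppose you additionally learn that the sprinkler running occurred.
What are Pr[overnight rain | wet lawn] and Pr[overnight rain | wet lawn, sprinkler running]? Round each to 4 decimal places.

Numerator (weight on configurations with overnight rain): 0.132202 + 0.003458 = 0.135660
Normalizer over all consistent configurations: 0.04×0.81×0.98 + 0.68×0.81×0.02 + 0.71×0.19×0.98 + 0.91×0.19×0.02 = 0.178428
P(overnight rain | wet lawn) = 0.135660/0.178428 ≈ 0.7603

With the extra evidence:
Sum P(wet lawn|·) weighted by the priors over both values of overnight rain:
  P(wet lawn | sprinkler running) = 0.68*0.81 + 0.91*0.19
        = 0.550800 + 0.172900 = 0.723700
Keeping only the overnight rain-present terms gives 0.172900, so
  P(overnight rain | wet lawn, sprinkler running) = 0.172900 / 0.723700 ≈ 0.2389

Pr[overnight rain | wet lawn] ≈ 0.7603; Pr[overnight rain | wet lawn, sprinkler running] ≈ 0.2389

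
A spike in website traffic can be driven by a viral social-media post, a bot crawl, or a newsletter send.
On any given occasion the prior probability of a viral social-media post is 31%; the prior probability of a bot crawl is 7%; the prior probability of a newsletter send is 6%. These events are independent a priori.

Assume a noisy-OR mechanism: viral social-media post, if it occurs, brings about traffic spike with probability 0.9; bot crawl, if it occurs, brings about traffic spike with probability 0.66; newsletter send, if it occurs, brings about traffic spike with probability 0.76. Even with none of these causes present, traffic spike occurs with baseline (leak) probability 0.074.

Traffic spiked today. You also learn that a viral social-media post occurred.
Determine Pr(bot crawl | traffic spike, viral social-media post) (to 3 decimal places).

Under noisy-OR, P(traffic spike | causes) = 1 − (1−0.074)·∏(1−qᵢ) over the active causes.
Weight on bot crawl=true, given the evidence: 0.063728 + 0.004168 = 0.067896
Denominator P(traffic spike | viral social-media post): 0.9074*0.93*0.94 + 0.977776*0.93*0.06 + 0.968516*0.07*0.94 + 0.992444*0.07*0.06 = 0.915705
Posterior = 0.067896 / 0.915705 ≈ 0.074

Pr(bot crawl | traffic spike, viral social-media post) ≈ 0.074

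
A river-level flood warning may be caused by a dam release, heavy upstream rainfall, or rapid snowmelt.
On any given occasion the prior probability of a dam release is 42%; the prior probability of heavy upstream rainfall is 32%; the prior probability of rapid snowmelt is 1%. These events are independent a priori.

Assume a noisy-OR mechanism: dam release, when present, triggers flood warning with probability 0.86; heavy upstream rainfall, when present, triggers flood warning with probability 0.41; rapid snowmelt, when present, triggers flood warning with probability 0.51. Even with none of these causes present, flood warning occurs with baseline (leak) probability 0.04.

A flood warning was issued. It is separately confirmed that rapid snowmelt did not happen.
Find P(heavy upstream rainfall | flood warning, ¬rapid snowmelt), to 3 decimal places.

P(heavy upstream rainfall | flood warning, ¬rapid snowmelt) ≈ 0.437

Under noisy-OR, P(flood warning | causes) = 1 − (1−0.04)·∏(1−qᵢ) over the active causes.
Numerator (weight on configurations with heavy upstream rainfall): 0.080476 + 0.123743 = 0.204219
Denominator P(flood warning | ¬rapid snowmelt): 0.04×0.58×0.68 + 0.4336×0.58×0.32 + 0.8656×0.42×0.68 + 0.920704×0.42×0.32 = 0.467210
Posterior = 0.204219 / 0.467210 ≈ 0.437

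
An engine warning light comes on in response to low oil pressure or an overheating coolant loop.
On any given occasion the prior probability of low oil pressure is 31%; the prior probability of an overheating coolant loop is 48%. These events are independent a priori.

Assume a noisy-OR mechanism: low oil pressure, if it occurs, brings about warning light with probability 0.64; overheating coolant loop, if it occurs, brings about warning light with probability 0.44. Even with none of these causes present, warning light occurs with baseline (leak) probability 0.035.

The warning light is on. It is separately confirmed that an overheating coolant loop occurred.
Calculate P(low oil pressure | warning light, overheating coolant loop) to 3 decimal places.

P(low oil pressure | warning light, overheating coolant loop) ≈ 0.441

Under noisy-OR, P(warning light | causes) = 1 − (1−0.035)·∏(1−qᵢ) over the active causes.
P(warning light | overheating coolant loop) = 0.4596*0.69 + 0.805456*0.31 = 0.317124 + 0.249691 = 0.566815
The low oil pressure-present share is 0.805456*0.31 = 0.249691.
Hence the posterior is 0.249691/0.566815 ≈ 0.441.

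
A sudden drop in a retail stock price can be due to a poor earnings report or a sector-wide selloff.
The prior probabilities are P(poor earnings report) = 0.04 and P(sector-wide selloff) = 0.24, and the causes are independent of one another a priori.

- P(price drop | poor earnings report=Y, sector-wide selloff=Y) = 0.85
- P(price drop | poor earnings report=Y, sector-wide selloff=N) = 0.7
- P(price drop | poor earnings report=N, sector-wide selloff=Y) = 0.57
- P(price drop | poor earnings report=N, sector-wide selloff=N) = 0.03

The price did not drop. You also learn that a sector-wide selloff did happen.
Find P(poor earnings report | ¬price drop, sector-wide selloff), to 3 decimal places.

Weight on poor earnings report=true, given the evidence: 0.15×0.04 = 0.006000
Denominator P(¬price drop | sector-wide selloff): 0.43×0.96 + 0.15×0.04 = 0.418800
Posterior = 0.006000 / 0.418800 ≈ 0.014

P(poor earnings report | ¬price drop, sector-wide selloff) ≈ 0.014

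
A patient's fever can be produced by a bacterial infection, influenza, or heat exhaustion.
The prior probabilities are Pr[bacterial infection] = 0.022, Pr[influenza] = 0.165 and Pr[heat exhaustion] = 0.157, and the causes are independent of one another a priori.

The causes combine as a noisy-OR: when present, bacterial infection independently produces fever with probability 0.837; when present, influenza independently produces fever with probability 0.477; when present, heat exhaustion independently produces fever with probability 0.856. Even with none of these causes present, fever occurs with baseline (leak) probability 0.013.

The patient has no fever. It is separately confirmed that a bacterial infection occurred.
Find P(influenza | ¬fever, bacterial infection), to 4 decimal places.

Under noisy-OR, P(fever | causes) = 1 − (1−0.013)·∏(1−qᵢ) over the active causes.
P(¬fever | bacterial infection) = 0.160881·0.835·0.843 + 0.023167·0.835·0.157 + 0.084141·0.165·0.843 + 0.012116·0.165·0.157 = 0.113245 + 0.003037 + 0.011704 + 0.000314 = 0.128300
Restricting to configurations with influenza present: 0.011704 + 0.000314 = 0.012018.
So P(influenza | ¬fever, bacterial infection) = 0.012018/0.128300 ≈ 0.0937.

P(influenza | ¬fever, bacterial infection) ≈ 0.0937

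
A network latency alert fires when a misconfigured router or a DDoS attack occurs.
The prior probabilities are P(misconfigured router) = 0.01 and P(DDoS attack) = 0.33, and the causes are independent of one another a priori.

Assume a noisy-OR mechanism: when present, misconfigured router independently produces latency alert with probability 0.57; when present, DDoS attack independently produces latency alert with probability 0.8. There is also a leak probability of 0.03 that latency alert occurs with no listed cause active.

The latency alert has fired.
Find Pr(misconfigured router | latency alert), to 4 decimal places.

Pr(misconfigured router | latency alert) ≈ 0.0239

Under noisy-OR, P(latency alert | causes) = 1 − (1−0.03)·∏(1−qᵢ) over the active causes.
P(latency alert) = 0.03×0.99×0.67 + 0.806×0.99×0.33 + 0.5829×0.01×0.67 + 0.91658×0.01×0.33 = 0.019899 + 0.263320 + 0.003905 + 0.003025 = 0.290149
Restricting to configurations with misconfigured router present: 0.003905 + 0.003025 = 0.006930.
Hence the posterior is 0.006930/0.290149 ≈ 0.0239.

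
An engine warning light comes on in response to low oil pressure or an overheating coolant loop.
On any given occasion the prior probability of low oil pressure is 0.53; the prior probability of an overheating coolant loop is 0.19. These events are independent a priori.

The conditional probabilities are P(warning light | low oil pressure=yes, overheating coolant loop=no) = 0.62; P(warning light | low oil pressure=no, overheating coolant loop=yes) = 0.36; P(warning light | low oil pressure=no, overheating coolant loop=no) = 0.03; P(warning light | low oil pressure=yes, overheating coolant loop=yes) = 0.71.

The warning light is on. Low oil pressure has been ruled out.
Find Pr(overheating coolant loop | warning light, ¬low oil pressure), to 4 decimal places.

Enumerate both values of overheating coolant loop and weight by the priors:
  P(warning light | ¬low oil pressure) = 0.03*0.81 + 0.36*0.19
        = 0.024300 + 0.068400 = 0.092700
The terms with overheating coolant loop present sum to 0.068400, so
  P(overheating coolant loop | warning light, ¬low oil pressure) = 0.068400 / 0.092700 ≈ 0.7379

Pr(overheating coolant loop | warning light, ¬low oil pressure) ≈ 0.7379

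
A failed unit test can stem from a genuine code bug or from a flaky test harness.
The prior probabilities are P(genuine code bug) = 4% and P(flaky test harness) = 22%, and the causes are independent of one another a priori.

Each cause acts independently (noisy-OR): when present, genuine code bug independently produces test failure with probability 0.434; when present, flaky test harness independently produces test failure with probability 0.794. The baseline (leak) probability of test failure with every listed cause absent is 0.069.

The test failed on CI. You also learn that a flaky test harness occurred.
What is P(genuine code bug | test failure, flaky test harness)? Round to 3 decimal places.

P(genuine code bug | test failure, flaky test harness) ≈ 0.044

Under noisy-OR, P(test failure | causes) = 1 − (1−0.069)·∏(1−qᵢ) over the active causes.
P(test failure | flaky test harness) = 0.808214·0.96 + 0.891449·0.04 = 0.775885 + 0.035658 = 0.811543
Of this, 0.035658 comes from 0.891449·0.04 (the genuine code bug=true cases).
So P(genuine code bug | test failure, flaky test harness) = 0.035658/0.811543 ≈ 0.044.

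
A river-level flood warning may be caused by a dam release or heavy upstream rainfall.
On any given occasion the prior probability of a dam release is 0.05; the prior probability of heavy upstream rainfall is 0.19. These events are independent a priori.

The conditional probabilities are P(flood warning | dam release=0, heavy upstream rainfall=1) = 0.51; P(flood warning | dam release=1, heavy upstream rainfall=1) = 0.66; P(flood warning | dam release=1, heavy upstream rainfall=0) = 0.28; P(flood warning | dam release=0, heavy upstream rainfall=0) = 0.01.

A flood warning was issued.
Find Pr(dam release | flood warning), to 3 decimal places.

Pr(dam release | flood warning) ≈ 0.150

Numerator (weight on configurations with dam release): 0.011340 + 0.006270 = 0.017610
The normalizing constant is 0.01*0.95*0.81 + 0.51*0.95*0.19 + 0.28*0.05*0.81 + 0.66*0.05*0.19 = 0.117360
Posterior = 0.017610 / 0.117360 ≈ 0.150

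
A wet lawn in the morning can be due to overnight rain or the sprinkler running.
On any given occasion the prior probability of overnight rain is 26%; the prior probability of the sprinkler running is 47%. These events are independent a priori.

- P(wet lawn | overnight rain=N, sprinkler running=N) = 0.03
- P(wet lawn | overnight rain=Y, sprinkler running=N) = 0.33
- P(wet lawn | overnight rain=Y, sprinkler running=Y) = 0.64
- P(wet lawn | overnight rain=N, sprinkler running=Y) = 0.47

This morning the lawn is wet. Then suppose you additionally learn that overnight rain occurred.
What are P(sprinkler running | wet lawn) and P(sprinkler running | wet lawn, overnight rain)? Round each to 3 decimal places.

P(sprinkler running | wet lawn) ≈ 0.809; P(sprinkler running | wet lawn, overnight rain) ≈ 0.632

By total probability over the 4 (overnight rain, sprinkler running) configurations:
  P(wet lawn) = 0.03*0.74*0.53 + 0.47*0.74*0.47 + 0.33*0.26*0.53 + 0.64*0.26*0.47
        = 0.011766 + 0.163466 + 0.045474 + 0.078208 = 0.298914
Keeping only the sprinkler running-present terms gives 0.241674, so
  P(sprinkler running | wet lawn) = 0.241674 / 0.298914 ≈ 0.809

With the extra evidence:
By total probability over both values of sprinkler running:
  P(wet lawn | overnight rain) = 0.33*0.53 + 0.64*0.47
        = 0.174900 + 0.300800 = 0.475700
Configurations with sprinkler running contribute 0.300800, so
  P(sprinkler running | wet lawn, overnight rain) = 0.300800 / 0.475700 ≈ 0.632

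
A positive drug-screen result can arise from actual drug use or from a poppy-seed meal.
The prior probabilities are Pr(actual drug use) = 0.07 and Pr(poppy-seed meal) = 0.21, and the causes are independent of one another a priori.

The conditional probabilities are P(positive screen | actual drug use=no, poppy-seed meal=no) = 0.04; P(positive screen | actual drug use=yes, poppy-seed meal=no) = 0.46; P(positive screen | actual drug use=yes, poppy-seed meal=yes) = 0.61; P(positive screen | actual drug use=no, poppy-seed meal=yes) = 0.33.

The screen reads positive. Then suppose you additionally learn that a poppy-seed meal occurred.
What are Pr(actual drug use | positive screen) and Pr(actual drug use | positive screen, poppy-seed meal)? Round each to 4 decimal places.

P(positive screen) = 0.04×0.93×0.79 + 0.33×0.93×0.21 + 0.46×0.07×0.79 + 0.61×0.07×0.21 = 0.029388 + 0.064449 + 0.025438 + 0.008967 = 0.128242
Restricting to configurations with actual drug use present: 0.025438 + 0.008967 = 0.034405.
So P(actual drug use | positive screen) = 0.034405/0.128242 ≈ 0.2683.

Now also conditioning on poppy-seed meal=true:
Numerator (weight on configurations with actual drug use): 0.61*0.07 = 0.042700
The normalizing constant is 0.33*0.93 + 0.61*0.07 = 0.349600
P(actual drug use | positive screen, poppy-seed meal) = 0.042700/0.349600 ≈ 0.1221

Pr(actual drug use | positive screen) ≈ 0.2683; Pr(actual drug use | positive screen, poppy-seed meal) ≈ 0.1221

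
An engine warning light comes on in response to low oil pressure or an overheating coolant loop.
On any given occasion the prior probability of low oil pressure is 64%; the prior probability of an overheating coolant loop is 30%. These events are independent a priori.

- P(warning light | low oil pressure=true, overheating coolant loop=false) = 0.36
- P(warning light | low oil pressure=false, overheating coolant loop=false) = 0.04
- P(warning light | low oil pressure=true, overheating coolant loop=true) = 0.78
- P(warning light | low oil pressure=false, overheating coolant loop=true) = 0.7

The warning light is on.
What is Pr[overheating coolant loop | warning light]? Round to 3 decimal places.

By total probability over the 4 (low oil pressure, overheating coolant loop) configurations:
  P(warning light) = 0.04·0.36·0.7 + 0.7·0.36·0.3 + 0.36·0.64·0.7 + 0.78·0.64·0.3
        = 0.010080 + 0.075600 + 0.161280 + 0.149760 = 0.396720
Configurations with overheating coolant loop contribute 0.225360, so
  P(overheating coolant loop | warning light) = 0.225360 / 0.396720 ≈ 0.568

Pr[overheating coolant loop | warning light] ≈ 0.568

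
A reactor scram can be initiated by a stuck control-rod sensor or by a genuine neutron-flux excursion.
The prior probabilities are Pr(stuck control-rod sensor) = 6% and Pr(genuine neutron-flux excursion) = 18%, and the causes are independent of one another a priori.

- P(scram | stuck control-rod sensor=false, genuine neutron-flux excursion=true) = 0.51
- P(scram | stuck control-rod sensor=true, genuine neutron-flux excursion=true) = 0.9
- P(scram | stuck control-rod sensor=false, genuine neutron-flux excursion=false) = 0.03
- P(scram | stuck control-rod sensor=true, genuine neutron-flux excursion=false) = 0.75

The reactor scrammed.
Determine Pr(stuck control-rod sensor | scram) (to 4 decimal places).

Pr(stuck control-rod sensor | scram) ≈ 0.2988

By total probability over the 4 (stuck control-rod sensor, genuine neutron-flux excursion) configurations:
  P(scram) = 0.03*0.94*0.82 + 0.51*0.94*0.18 + 0.75*0.06*0.82 + 0.9*0.06*0.18
        = 0.023124 + 0.086292 + 0.036900 + 0.009720 = 0.156036
Keeping only the stuck control-rod sensor-present terms gives 0.046620, so
  P(stuck control-rod sensor | scram) = 0.046620 / 0.156036 ≈ 0.2988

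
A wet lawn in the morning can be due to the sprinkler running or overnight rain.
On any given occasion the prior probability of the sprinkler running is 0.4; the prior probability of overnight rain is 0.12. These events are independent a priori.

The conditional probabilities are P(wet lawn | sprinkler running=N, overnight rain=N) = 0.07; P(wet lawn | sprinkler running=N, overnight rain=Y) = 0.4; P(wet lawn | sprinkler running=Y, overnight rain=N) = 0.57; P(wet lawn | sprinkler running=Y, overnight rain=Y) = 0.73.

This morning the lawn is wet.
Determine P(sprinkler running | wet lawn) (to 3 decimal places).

P(wet lawn) = 0.07*0.6*0.88 + 0.4*0.6*0.12 + 0.57*0.4*0.88 + 0.73*0.4*0.12 = 0.036960 + 0.028800 + 0.200640 + 0.035040 = 0.301440
Restricting to configurations with sprinkler running present: 0.200640 + 0.035040 = 0.235680.
Hence the posterior is 0.235680/0.301440 ≈ 0.782.

P(sprinkler running | wet lawn) ≈ 0.782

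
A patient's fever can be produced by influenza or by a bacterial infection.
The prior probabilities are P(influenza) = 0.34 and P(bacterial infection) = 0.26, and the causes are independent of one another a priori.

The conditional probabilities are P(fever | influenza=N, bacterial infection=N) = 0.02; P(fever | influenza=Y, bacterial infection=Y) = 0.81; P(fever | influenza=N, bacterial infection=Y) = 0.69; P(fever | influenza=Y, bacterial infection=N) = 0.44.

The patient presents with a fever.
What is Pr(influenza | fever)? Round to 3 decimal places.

P(fever) = 0.02·0.66·0.74 + 0.69·0.66·0.26 + 0.44·0.34·0.74 + 0.81·0.34·0.26 = 0.009768 + 0.118404 + 0.110704 + 0.071604 = 0.310480
The influenza-present share is 0.110704 + 0.071604 = 0.182308.
So P(influenza | fever) = 0.182308/0.310480 ≈ 0.587.

Pr(influenza | fever) ≈ 0.587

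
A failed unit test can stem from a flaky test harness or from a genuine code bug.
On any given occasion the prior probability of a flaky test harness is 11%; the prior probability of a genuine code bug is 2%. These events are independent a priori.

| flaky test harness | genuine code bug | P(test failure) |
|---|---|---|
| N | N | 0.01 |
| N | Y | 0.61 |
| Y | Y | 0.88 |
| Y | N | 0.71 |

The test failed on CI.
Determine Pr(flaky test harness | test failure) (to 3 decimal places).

Pr(flaky test harness | test failure) ≈ 0.800

By total probability over the 4 (flaky test harness, genuine code bug) configurations:
  P(test failure) = 0.01*0.89*0.98 + 0.61*0.89*0.02 + 0.71*0.11*0.98 + 0.88*0.11*0.02
        = 0.008722 + 0.010858 + 0.076538 + 0.001936 = 0.098054
Configurations with flaky test harness contribute 0.078474, so
  P(flaky test harness | test failure) = 0.078474 / 0.098054 ≈ 0.800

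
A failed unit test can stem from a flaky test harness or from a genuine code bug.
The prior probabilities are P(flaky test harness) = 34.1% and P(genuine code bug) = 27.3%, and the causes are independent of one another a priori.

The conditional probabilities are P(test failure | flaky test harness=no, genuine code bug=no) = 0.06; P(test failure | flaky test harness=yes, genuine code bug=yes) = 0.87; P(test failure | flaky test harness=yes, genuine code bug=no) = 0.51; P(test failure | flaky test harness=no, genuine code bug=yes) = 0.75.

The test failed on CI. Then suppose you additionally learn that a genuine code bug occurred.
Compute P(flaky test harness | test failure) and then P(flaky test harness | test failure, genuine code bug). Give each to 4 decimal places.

P(flaky test harness | test failure) ≈ 0.5589; P(flaky test harness | test failure, genuine code bug) ≈ 0.3751

Sum P(test failure|·) weighted by the priors over the 4 (flaky test harness, genuine code bug) configurations:
  P(test failure) = 0.06·0.659·0.727 + 0.75·0.659·0.273 + 0.51·0.341·0.727 + 0.87·0.341·0.273
        = 0.028746 + 0.134930 + 0.126433 + 0.080991 = 0.371100
The terms with flaky test harness present sum to 0.207424, so
  P(flaky test harness | test failure) = 0.207424 / 0.371100 ≈ 0.5589

Now also conditioning on genuine code bug=true:
P(test failure | genuine code bug) = 0.75×0.659 + 0.87×0.341 = 0.494250 + 0.296670 = 0.790920
Restricting to configurations with flaky test harness present: 0.87×0.341 = 0.296670.
So P(flaky test harness | test failure, genuine code bug) = 0.296670/0.790920 ≈ 0.3751.
— genuine code bug explains away the evidence for flaky test harness.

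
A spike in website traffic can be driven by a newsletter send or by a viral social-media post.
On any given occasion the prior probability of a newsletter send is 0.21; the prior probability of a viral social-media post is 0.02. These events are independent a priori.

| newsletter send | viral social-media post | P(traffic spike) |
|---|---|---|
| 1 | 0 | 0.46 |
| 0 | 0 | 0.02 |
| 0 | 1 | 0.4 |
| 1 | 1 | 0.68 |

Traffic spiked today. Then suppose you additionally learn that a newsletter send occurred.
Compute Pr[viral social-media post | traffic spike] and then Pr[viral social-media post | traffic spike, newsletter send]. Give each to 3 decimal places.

Sum P(traffic spike|·) weighted by the priors over the 4 (newsletter send, viral social-media post) configurations:
  P(traffic spike) = 0.02·0.79·0.98 + 0.4·0.79·0.02 + 0.46·0.21·0.98 + 0.68·0.21·0.02
        = 0.015484 + 0.006320 + 0.094668 + 0.002856 = 0.119328
The terms with viral social-media post present sum to 0.009176, so
  P(viral social-media post | traffic spike) = 0.009176 / 0.119328 ≈ 0.077

With the extra evidence:
For the numerator, keep only viral social-media post=true terms: 0.68·0.02 = 0.013600
The normalizing constant is 0.46·0.98 + 0.68·0.02 = 0.464400
P(viral social-media post | traffic spike, newsletter send) = 0.013600/0.464400 ≈ 0.029
This is intercausal reasoning (explaining away): once newsletter send accounts for the traffic spike, viral social-media post becomes less likely.

Pr[viral social-media post | traffic spike] ≈ 0.077; Pr[viral social-media post | traffic spike, newsletter send] ≈ 0.029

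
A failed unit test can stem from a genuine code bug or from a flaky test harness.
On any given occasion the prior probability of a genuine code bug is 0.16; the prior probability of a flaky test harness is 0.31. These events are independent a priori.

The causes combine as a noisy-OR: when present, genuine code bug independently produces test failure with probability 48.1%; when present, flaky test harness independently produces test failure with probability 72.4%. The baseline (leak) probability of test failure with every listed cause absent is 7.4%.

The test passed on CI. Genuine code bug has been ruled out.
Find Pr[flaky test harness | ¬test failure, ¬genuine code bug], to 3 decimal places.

Under noisy-OR, P(test failure | causes) = 1 − (1−0.074)·∏(1−qᵢ) over the active causes.
Enumerate both values of flaky test harness and weight by the priors:
  P(¬test failure | ¬genuine code bug) = 0.926·0.69 + 0.255576·0.31
        = 0.638940 + 0.079229 = 0.718169
Configurations with flaky test harness contribute 0.079229, so
  P(flaky test harness | ¬test failure, ¬genuine code bug) = 0.079229 / 0.718169 ≈ 0.110

Pr[flaky test harness | ¬test failure, ¬genuine code bug] ≈ 0.110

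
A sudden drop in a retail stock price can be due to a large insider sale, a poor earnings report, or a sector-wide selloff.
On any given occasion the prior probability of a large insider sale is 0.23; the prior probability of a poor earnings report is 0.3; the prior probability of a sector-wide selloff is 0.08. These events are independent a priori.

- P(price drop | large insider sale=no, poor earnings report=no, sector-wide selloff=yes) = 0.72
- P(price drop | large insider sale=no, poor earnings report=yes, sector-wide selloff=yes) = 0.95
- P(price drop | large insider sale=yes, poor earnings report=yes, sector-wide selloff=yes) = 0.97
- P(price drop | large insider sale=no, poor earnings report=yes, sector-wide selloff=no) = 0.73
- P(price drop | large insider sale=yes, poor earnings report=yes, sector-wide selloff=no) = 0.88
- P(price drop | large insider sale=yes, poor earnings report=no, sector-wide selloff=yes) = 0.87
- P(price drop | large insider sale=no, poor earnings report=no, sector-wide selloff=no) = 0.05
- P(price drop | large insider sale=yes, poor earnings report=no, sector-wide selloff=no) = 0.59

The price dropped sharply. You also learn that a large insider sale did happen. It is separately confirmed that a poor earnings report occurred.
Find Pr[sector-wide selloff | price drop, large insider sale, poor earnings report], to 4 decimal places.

Pr[sector-wide selloff | price drop, large insider sale, poor earnings report] ≈ 0.0875

Numerator (weight on configurations with sector-wide selloff): 0.97×0.08 = 0.077600
Denominator P(price drop | large insider sale, poor earnings report): 0.88×0.92 + 0.97×0.08 = 0.887200
P(sector-wide selloff | price drop, large insider sale, poor earnings report) = 0.077600/0.887200 ≈ 0.0875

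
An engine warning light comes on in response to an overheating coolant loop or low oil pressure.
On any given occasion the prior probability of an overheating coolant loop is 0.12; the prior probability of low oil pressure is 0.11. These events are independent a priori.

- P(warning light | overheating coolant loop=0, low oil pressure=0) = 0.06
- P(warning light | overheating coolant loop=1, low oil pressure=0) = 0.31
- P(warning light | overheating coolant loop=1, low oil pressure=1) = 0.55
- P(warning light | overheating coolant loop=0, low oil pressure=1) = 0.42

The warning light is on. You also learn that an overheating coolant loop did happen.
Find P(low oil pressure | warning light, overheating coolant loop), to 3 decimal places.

By total probability over both values of low oil pressure:
  P(warning light | overheating coolant loop) = 0.31×0.89 + 0.55×0.11
        = 0.275900 + 0.060500 = 0.336400
The terms with low oil pressure present sum to 0.060500, so
  P(low oil pressure | warning light, overheating coolant loop) = 0.060500 / 0.336400 ≈ 0.180

P(low oil pressure | warning light, overheating coolant loop) ≈ 0.180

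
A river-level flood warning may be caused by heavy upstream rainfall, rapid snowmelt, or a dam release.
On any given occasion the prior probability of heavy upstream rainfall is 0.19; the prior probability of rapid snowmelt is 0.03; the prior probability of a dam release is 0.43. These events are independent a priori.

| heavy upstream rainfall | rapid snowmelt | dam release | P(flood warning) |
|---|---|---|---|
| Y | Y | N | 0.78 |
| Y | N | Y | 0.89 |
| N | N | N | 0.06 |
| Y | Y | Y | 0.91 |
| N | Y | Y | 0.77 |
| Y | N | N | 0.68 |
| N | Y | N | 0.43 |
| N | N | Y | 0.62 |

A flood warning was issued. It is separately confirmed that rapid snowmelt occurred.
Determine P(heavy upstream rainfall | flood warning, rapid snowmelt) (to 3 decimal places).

Sum P(flood warning|·) weighted by the priors over the 4 (heavy upstream rainfall, dam release) configurations:
  P(flood warning | rapid snowmelt) = 0.43*0.81*0.57 + 0.77*0.81*0.43 + 0.78*0.19*0.57 + 0.91*0.19*0.43
        = 0.198531 + 0.268191 + 0.084474 + 0.074347 = 0.625543
The terms with heavy upstream rainfall present sum to 0.158821, so
  P(heavy upstream rainfall | flood warning, rapid snowmelt) = 0.158821 / 0.625543 ≈ 0.254

P(heavy upstream rainfall | flood warning, rapid snowmelt) ≈ 0.254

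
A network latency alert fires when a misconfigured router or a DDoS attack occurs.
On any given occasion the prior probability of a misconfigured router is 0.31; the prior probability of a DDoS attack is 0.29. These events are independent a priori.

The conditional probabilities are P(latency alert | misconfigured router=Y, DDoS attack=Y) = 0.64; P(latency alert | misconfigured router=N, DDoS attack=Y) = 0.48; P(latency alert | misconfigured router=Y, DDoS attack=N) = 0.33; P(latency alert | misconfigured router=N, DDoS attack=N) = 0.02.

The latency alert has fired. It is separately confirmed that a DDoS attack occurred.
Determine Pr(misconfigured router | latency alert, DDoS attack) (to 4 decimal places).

Pr(misconfigured router | latency alert, DDoS attack) ≈ 0.3746

For the numerator, keep only misconfigured router=true terms: 0.64·0.31 = 0.198400
Normalizer over all consistent configurations: 0.48·0.69 + 0.64·0.31 = 0.529600
Posterior = 0.198400 / 0.529600 ≈ 0.3746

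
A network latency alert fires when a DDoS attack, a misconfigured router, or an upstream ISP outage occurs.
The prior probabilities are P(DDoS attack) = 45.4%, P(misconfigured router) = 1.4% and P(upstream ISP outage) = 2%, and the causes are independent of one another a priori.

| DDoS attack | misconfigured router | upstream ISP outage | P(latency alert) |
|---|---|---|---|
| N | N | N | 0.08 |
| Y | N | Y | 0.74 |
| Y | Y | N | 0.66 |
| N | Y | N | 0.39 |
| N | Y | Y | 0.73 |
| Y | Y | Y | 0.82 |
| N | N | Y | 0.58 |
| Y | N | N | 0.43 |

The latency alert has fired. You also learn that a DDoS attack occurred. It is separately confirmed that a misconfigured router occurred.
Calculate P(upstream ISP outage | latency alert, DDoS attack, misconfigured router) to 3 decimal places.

P(upstream ISP outage | latency alert, DDoS attack, misconfigured router) ≈ 0.025

For the numerator, keep only upstream ISP outage=true terms: 0.82·0.02 = 0.016400
Normalizer over all consistent configurations: 0.66·0.98 + 0.82·0.02 = 0.663200
Posterior = 0.016400 / 0.663200 ≈ 0.025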